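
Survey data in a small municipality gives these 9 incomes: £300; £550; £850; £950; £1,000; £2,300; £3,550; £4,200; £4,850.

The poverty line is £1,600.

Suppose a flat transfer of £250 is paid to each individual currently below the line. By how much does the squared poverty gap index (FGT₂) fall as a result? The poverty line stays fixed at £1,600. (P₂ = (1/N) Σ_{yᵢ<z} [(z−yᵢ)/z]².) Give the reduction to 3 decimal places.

0.081

Before: below the line — £300, £550, £850, £950, £1,000; squared poverty gap index (FGT₂) = 0.17958.
After the £250 transfer: below the line — £550, £800, £1,100, £1,200, £1,250; squared poverty gap index (FGT₂) = 0.09874.
Reduction = 0.17958 − 0.09874 = 0.081.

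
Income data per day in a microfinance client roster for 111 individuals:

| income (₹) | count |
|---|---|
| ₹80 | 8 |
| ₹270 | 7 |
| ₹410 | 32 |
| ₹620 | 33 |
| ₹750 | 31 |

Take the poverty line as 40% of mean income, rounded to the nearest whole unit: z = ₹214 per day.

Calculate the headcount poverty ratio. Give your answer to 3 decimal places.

0.072

8 of the 111 individuals have income below ₹214.
H = 8/111 = 0.072.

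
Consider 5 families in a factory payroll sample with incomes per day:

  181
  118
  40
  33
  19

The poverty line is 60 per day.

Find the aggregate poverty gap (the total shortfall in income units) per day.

Poor units: 19, 33, 40 (q = 3 of N = 5).
Individual gaps: 60−19 = 41; 60−33 = 27; 60−40 = 20.
Aggregate gap = 88.

88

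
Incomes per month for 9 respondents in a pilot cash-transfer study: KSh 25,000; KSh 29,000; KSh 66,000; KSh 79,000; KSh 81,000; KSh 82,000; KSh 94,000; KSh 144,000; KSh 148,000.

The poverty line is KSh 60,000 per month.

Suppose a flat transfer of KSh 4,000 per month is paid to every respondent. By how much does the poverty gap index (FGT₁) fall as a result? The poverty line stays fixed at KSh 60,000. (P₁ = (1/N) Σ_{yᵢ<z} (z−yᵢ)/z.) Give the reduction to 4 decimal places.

0.0148

Before: below the line — KSh 25,000, KSh 29,000; poverty gap index (FGT₁) = 0.122222.
After the KSh 4,000 transfer: below the line — KSh 29,000, KSh 33,000; poverty gap index (FGT₁) = 0.107407.
Reduction = 0.122222 − 0.107407 = 0.0148.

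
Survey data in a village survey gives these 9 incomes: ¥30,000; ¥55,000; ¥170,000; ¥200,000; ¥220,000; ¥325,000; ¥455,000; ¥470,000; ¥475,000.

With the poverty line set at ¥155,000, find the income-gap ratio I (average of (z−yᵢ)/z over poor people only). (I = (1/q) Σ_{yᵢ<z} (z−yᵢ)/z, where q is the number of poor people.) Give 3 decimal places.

0.726

Below the line: ¥30,000, ¥55,000 (q = 2 of N = 9).
Relative gaps: 0.8065, 0.6452; sum = 1.451613.
I averages over the q = 2 poor units only: 1.451613 / 2 = 0.726.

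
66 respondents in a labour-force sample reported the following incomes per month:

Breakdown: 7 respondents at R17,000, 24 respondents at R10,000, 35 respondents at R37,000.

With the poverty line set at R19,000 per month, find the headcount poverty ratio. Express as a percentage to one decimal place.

31 of the 66 respondents have income below R19,000.
H = 31/66 = 47.0%.

47.0%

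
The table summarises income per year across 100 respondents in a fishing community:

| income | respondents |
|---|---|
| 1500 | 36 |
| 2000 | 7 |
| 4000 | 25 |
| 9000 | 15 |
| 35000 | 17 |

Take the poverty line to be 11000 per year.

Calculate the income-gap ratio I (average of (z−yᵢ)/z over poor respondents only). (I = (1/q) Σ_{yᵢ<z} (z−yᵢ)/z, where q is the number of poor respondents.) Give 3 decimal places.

Below z: 36×1500, 7×2000, 25×4000, 15×9000 (q = 83 of N = 100).
Shortfall ratios (z−y)/z: 0.8636 (×36), 0.8182 (×7), 0.6364 (×25), 0.1818 (×15); sum = 55.454545.
I averages over the q = 83 poor units only: 55.454545 / 83 = 0.668.

0.668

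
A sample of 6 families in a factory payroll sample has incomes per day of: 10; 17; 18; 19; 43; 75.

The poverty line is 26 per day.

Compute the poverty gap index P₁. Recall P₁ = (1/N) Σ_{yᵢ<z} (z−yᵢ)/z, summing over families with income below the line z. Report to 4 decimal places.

Poor units: 10, 17, 18, 19 (q = 4 of N = 6).
Shortfall ratios: (26−10)/26 = 0.6154; (26−17)/26 = 0.3462; (26−18)/26 = 0.3077; (26−19)/26 = 0.2692.
Σ = 1.538462. Dividing by the full population N = 6 gives P₁ = 0.2564.

0.2564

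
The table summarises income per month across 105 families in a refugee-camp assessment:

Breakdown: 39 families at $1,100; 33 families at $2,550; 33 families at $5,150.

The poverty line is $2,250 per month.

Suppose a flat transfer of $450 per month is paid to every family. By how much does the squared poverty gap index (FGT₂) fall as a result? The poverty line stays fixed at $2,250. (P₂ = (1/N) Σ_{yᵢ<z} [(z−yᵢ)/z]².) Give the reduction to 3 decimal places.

Before: below the line — 39×$1,100; squared poverty gap index (FGT₂) = 0.09703.
After the $450 transfer: below the line — 39×$1,550; squared poverty gap index (FGT₂) = 0.03595.
Reduction = 0.09703 − 0.03595 = 0.061.

0.061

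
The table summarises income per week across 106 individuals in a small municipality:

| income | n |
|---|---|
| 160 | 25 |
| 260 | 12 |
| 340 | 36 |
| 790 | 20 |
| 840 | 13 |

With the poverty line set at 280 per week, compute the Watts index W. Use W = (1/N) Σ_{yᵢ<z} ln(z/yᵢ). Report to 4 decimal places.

Below z: 25×160, 12×260 (q = 37 of N = 106).
Log shortfalls: ln(280/160) = 0.5596 (×25); ln(280/260) = 0.0741 (×12).
W = 14.879690 / 106 = 0.1404.

0.1404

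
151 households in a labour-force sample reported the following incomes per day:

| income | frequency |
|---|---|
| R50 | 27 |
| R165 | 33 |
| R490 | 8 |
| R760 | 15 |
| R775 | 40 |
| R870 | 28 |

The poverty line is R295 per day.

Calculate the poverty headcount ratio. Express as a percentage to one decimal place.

60 of the 151 households have income below R295.
H = 60/151 = 39.7%.

39.7%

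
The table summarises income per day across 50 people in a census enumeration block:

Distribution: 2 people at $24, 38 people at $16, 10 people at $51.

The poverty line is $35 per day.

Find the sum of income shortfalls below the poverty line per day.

Below z: 38×$16, 2×$24 (q = 40 of N = 50).
Individual gaps: 38×(35−16) = 722; 2×(35−24) = 22.
Aggregate gap = $744.

$744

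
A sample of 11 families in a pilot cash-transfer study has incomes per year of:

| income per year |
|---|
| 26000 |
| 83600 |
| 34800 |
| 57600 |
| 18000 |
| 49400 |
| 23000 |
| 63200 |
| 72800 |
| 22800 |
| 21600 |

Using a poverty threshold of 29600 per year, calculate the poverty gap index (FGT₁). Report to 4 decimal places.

0.1124

Incomes under z: 18000, 21600, 22800, 23000, 26000 (q = 5 of N = 11).
Relative gaps: (29600−18000)/29600 = 0.3919; (29600−21600)/29600 = 0.2703; (29600−22800)/29600 = 0.2297; (29600−23000)/29600 = 0.2230; (29600−26000)/29600 = 0.1216.
Σ = 1.236486. Dividing by the full population N = 11 gives P₁ = 0.1124.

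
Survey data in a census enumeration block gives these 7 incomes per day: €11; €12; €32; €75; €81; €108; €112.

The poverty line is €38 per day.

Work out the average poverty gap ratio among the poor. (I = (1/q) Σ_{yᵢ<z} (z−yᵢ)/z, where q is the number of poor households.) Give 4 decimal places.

Below the line: €11, €12, €32 (q = 3 of N = 7).
Shortfall ratios (z−y)/z: 0.7105, 0.6842, 0.1579; sum = 1.552632.
The income-gap ratio divides by q (the poor only): 1.552632 / 3 = 0.5175.

0.5175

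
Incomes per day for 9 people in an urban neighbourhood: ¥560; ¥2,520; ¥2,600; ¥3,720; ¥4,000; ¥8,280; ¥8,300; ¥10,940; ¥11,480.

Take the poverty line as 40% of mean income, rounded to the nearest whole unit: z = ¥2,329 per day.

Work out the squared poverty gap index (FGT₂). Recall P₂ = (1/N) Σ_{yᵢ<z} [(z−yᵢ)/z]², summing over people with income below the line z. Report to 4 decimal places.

0.0641

Below z: ¥560 (q = 1 of N = 9).
Normalized shortfalls: (2329−560)/2329 = 0.7596.
Squared: 0.5769.
Sum = 0.576921; P₂ = 0.576921 / 9 = 0.0641.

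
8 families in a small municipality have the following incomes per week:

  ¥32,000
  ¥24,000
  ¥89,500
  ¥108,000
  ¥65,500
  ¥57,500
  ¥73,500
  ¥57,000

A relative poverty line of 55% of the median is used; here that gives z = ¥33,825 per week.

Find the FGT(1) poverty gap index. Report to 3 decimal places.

0.043

Incomes under z: ¥24,000, ¥32,000 (q = 2 of N = 8).
Gap ratios (z−y)/z: (33825−24000)/33825 = 0.2905; (33825−32000)/33825 = 0.0540.
Sum of shortfalls = 0.344420; P₁ averages over all N: 0.344420 / 8 = 0.043.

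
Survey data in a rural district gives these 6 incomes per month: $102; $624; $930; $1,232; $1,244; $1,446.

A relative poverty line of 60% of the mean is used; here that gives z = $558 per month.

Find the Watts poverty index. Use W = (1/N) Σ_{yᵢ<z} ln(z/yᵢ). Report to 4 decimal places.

0.2832

Below the line: $102 (q = 1 of N = 6).
Log shortfalls: ln(558/102) = 1.6994.
W = 1.699386 / 6 = 0.2832.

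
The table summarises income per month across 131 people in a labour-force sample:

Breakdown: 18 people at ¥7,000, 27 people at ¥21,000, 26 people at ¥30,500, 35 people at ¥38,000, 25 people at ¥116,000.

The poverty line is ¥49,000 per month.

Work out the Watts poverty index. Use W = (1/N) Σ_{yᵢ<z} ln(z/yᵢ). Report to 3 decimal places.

0.604

Below the line: 18×¥7,000, 27×¥21,000, 26×¥30,500, 35×¥38,000 (q = 106 of N = 131).
Log shortfalls: ln(49000/7000) = 1.9459 (×18); ln(49000/21000) = 0.8473 (×27); ln(49000/30500) = 0.4741 (×26); ln(49000/38000) = 0.2542 (×35).
W = 79.128054 / 131 = 0.604.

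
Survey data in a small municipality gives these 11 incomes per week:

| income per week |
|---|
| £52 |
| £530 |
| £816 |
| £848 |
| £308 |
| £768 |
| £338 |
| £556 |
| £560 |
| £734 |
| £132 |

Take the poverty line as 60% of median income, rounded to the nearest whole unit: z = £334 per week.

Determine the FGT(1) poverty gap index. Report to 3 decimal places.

0.139

Below the line: £52, £132, £308 (q = 3 of N = 11).
Shortfall ratios: (334−52)/334 = 0.8443; (334−132)/334 = 0.6048; (334−308)/334 = 0.0778.
Sum of shortfalls = 1.526946; P₁ averages over all N: 1.526946 / 11 = 0.139.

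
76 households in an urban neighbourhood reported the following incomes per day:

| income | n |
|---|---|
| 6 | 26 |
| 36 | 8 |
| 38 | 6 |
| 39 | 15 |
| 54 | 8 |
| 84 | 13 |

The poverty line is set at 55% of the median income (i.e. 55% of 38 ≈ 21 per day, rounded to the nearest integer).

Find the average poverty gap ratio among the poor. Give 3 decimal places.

0.714

Below the line: 26×6 (q = 26 of N = 76).
Relative gaps: 0.7143 (×26); sum = 18.571429.
I averages over the q = 26 poor units only: 18.571429 / 26 = 0.714.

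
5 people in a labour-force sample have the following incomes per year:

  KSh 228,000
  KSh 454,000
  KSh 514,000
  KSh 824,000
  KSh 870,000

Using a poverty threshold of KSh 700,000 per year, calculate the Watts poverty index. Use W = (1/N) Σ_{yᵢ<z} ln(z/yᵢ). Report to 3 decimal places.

Below z: KSh 228,000, KSh 454,000, KSh 514,000 (q = 3 of N = 5).
ln(z/y) terms: ln(700000/228000) = 1.1217; ln(700000/454000) = 0.4330; ln(700000/514000) = 0.3089.
W = 1.863575 / 5 = 0.373.

0.373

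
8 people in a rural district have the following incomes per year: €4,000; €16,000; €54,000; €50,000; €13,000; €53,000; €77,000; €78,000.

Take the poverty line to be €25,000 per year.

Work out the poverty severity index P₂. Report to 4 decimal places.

0.1332

Below z: €4,000, €13,000, €16,000 (q = 3 of N = 8).
Shortfall ratios: (25000−4000)/25000 = 0.8400; (25000−13000)/25000 = 0.4800; (25000−16000)/25000 = 0.3600.
Squared: 0.7056; 0.2304; 0.1296.
Sum = 1.065600; P₂ = 1.065600 / 8 = 0.1332.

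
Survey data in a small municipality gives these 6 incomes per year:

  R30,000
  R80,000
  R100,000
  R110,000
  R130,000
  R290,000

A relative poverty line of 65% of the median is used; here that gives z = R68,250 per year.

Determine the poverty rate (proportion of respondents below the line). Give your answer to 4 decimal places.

1 of the 6 respondents have income below R68,250.
H = 1/6 = 0.1667.

0.1667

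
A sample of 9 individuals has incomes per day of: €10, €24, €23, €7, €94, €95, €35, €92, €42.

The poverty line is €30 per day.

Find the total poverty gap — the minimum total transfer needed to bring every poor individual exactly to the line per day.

€56

Below the line: €7, €10, €23, €24 (q = 4 of N = 9).
Individual gaps: 30−7 = 23; 30−10 = 20; 30−23 = 7; 30−24 = 6.
Aggregate gap = €56.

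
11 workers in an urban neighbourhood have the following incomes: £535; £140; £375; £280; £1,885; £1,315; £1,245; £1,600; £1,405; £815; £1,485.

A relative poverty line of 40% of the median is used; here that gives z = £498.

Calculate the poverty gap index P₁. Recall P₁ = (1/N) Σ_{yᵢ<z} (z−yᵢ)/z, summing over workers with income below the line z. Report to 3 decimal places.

0.128

Incomes under z: £140, £280, £375 (q = 3 of N = 11).
Normalized shortfalls: (498−140)/498 = 0.7189; (498−280)/498 = 0.4378; (498−375)/498 = 0.2470.
Sum of shortfalls = 1.403614; P₁ averages over all N: 1.403614 / 11 = 0.128.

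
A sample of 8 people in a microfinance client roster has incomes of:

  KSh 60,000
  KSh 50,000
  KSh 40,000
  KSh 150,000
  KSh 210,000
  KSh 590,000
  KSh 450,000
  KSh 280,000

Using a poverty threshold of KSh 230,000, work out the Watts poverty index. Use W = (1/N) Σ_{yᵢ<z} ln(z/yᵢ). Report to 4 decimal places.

Incomes under z: KSh 40,000, KSh 50,000, KSh 60,000, KSh 150,000, KSh 210,000 (q = 5 of N = 8).
ln(z/y) terms: ln(230000/40000) = 1.7492; ln(230000/50000) = 1.5261; ln(230000/60000) = 1.3437; ln(230000/150000) = 0.4274; ln(230000/210000) = 0.0910.
W = 5.137407 / 8 = 0.6422.

0.6422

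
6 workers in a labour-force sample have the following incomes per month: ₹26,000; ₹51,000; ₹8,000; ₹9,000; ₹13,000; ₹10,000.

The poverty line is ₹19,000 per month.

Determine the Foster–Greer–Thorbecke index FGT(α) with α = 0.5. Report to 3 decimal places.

0.456

Below z: ₹8,000, ₹9,000, ₹10,000, ₹13,000 (q = 4 of N = 6).
Gap ratios (z−y)/z: (19000−8000)/19000 = 0.5789; (19000−9000)/19000 = 0.5263; (19000−10000)/19000 = 0.4737; (19000−13000)/19000 = 0.3158.
Raised to α = 0.5: 0.76089; 0.72548; 0.68825; 0.56195.
Sum = 2.736561; FGT(0.5) = 2.736561 / 6 = 0.456.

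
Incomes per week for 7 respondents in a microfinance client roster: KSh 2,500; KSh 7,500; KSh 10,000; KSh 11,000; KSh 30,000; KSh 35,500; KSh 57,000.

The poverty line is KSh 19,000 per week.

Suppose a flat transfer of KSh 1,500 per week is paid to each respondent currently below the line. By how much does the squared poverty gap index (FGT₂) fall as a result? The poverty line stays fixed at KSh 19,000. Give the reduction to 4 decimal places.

0.0499

Before: below the line — KSh 2,500, KSh 7,500, KSh 10,000, KSh 11,000; squared poverty gap index (FGT₂) = 0.217452.
After the KSh 1,500 transfer: below the line — KSh 4,000, KSh 9,000, KSh 11,500, KSh 12,500; squared poverty gap index (FGT₂) = 0.167590.
Reduction = 0.217452 − 0.167590 = 0.0499.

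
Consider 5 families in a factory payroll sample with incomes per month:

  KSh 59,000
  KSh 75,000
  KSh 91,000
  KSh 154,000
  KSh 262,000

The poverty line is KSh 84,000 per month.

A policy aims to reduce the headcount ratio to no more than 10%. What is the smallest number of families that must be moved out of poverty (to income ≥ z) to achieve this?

2

2 of the 5 families are poor, so H = 2/5 = 0.400.
A headcount ratio of at most 10% allows at most ⌊0.10 × 5⌋ = 0 poor families.
So at least 2 − 0 = 2 must be lifted.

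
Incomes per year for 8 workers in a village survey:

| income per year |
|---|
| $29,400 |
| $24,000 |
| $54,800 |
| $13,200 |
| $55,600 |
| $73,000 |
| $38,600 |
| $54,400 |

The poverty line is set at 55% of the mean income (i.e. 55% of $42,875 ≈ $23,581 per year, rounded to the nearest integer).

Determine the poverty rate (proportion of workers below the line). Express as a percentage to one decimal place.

12.5%

1 of the 8 workers have income below $23,581.
H = 1/8 = 12.5%.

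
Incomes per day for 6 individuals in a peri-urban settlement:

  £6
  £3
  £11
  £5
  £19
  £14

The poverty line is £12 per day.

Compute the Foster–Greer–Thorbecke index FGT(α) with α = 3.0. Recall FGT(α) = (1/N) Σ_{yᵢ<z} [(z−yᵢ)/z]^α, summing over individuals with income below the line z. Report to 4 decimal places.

Below the line: £3, £5, £6, £11 (q = 4 of N = 6).
Shortfall ratios: (12−3)/12 = 0.7500; (12−5)/12 = 0.5833; (12−6)/12 = 0.5000; (12−11)/12 = 0.0833.
Raised to α = 3.0: 0.42188; 0.19850; 0.12500; 0.00058.
Sum = 0.745949; FGT(3.0) = 0.745949 / 6 = 0.1243.

0.1243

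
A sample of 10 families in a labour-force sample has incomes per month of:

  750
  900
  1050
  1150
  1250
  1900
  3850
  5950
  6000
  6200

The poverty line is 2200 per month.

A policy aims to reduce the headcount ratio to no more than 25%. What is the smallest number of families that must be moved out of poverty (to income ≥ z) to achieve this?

4

6 of the 10 families are poor, so H = 6/10 = 0.600.
A headcount ratio of at most 25% allows at most ⌊0.25 × 10⌋ = 2 poor families.
So at least 6 − 2 = 4 must be lifted.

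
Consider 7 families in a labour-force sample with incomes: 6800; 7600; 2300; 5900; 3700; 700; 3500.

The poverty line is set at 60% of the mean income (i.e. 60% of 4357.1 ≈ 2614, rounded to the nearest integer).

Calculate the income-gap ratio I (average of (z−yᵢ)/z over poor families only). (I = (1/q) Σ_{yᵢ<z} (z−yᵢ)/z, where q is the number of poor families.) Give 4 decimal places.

Below z: 700, 2300 (q = 2 of N = 7).
Shortfall ratios (z−y)/z: 0.7322, 0.1201; sum = 0.852334.
The income-gap ratio divides by q (the poor only): 0.852334 / 2 = 0.4262.

0.4262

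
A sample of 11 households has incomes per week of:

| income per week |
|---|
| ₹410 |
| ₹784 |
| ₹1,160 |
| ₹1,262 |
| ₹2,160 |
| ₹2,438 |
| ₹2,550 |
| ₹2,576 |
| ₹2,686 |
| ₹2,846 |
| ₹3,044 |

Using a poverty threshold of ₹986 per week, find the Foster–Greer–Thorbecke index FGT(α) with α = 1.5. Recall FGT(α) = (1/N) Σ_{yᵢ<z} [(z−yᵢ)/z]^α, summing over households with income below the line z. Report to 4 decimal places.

0.0490

Incomes under z: ₹410, ₹784 (q = 2 of N = 11).
Normalized shortfalls: (986−410)/986 = 0.5842; (986−784)/986 = 0.2049.
Raised to α = 1.5: 0.44650; 0.09273.
Sum = 0.539225; FGT(1.5) = 0.539225 / 11 = 0.0490.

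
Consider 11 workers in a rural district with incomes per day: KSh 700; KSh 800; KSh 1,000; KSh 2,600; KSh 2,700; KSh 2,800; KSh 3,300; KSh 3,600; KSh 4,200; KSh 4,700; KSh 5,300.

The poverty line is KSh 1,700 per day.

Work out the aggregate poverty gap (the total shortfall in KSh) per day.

KSh 2,600

Below z: KSh 700, KSh 800, KSh 1,000 (q = 3 of N = 11).
Individual gaps: 1700−700 = 1000; 1700−800 = 900; 1700−1000 = 700.
Aggregate gap = KSh 2,600.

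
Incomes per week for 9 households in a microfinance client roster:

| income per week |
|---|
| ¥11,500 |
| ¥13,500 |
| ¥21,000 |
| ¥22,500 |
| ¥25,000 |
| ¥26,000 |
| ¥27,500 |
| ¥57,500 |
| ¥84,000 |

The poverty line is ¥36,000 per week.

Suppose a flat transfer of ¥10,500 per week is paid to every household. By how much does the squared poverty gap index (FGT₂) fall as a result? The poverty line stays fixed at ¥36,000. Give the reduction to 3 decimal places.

Before: below the line — ¥11,500, ¥13,500, ¥21,000, ¥22,500, ¥25,000, ¥26,000, ¥27,500; squared poverty gap index (FGT₂) = 0.15492.
After the ¥10,500 transfer: below the line — ¥22,000, ¥24,000, ¥31,500, ¥33,000, ¥35,500; squared poverty gap index (FGT₂) = 0.03168.
Reduction = 0.15492 − 0.03168 = 0.123.

0.123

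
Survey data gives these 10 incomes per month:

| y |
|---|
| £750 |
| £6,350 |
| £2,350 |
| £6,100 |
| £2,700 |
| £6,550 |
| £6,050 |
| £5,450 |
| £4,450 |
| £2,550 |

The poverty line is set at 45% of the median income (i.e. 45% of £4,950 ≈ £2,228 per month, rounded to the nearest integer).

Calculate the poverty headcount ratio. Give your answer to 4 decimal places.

0.1000

1 of the 10 people have income below £2,228.
H = 1/10 = 0.1000.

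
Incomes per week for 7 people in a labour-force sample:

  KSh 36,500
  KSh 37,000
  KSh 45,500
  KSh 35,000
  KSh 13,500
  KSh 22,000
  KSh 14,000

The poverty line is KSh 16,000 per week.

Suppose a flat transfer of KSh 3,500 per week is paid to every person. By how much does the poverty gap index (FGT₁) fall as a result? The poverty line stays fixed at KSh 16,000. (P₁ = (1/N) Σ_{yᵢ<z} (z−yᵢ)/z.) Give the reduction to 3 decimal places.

0.040

Before: below the line — KSh 13,500, KSh 14,000; poverty gap index (FGT₁) = 0.04018.
After the KSh 3,500 transfer: below the line — none; poverty gap index (FGT₁) = 0.00000.
Reduction = 0.04018 − 0.00000 = 0.040.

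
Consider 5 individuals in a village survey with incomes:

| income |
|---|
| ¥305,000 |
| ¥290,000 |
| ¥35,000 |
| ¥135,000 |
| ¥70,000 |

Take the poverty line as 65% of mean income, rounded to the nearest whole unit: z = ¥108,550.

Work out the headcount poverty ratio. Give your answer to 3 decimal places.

2 of the 5 individuals have income below ¥108,550.
H = 2/5 = 0.400.

0.400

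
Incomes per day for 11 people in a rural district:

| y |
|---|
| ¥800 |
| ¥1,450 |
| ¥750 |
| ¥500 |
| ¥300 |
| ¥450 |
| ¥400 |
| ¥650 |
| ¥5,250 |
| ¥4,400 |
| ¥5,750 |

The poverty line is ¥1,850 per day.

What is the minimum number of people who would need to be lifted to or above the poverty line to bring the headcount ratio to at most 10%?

7

8 of the 11 people are poor, so H = 8/11 = 0.727.
A headcount ratio of at most 10% allows at most ⌊0.10 × 11⌋ = 1 poor people.
So at least 8 − 1 = 7 must be lifted.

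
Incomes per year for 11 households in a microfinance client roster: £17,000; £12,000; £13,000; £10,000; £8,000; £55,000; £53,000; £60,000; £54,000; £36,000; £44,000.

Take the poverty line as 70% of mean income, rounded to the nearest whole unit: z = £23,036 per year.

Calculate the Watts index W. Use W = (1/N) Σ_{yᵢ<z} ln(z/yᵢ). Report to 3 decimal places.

Poor units: £8,000, £10,000, £12,000, £13,000, £17,000 (q = 5 of N = 11).
Log shortfalls: ln(23036/8000) = 1.0576; ln(23036/10000) = 0.8345; ln(23036/12000) = 0.6522; ln(23036/13000) = 0.5721; ln(23036/17000) = 0.3038.
W = 3.420195 / 11 = 0.311.

0.311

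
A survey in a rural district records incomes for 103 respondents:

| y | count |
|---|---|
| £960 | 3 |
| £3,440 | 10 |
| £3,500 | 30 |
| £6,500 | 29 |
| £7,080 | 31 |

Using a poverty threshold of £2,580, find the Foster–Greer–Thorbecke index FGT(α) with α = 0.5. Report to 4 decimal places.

0.0231

Poor units: 3×£960 (q = 3 of N = 103).
Normalized shortfalls: (2580−960)/2580 = 0.6279 (×3).
Raised to α = 0.5: 0.79241 (×3).
Sum = 2.377217; FGT(0.5) = 2.377217 / 103 = 0.0231.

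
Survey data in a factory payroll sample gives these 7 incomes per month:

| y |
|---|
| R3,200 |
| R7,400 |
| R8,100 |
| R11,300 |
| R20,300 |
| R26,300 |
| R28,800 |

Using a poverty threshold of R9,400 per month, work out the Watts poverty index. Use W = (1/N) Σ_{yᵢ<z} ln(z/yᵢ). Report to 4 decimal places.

0.2094

Incomes under z: R3,200, R7,400, R8,100 (q = 3 of N = 7).
Log shortfalls: ln(9400/3200) = 1.0776; ln(9400/7400) = 0.2392; ln(9400/8100) = 0.1488.
W = 1.465634 / 7 = 0.2094.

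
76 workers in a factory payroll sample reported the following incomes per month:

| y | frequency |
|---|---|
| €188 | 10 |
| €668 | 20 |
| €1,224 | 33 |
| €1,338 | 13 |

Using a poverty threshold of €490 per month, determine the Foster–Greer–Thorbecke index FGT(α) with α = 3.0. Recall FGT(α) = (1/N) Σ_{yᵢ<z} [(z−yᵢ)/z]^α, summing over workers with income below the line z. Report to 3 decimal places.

Below z: 10×€188 (q = 10 of N = 76).
Normalized shortfalls: (490−188)/490 = 0.6163 (×10).
Raised to α = 3.0: 0.23412 (×10).
Sum = 2.341168; FGT(3.0) = 2.341168 / 76 = 0.031.

0.031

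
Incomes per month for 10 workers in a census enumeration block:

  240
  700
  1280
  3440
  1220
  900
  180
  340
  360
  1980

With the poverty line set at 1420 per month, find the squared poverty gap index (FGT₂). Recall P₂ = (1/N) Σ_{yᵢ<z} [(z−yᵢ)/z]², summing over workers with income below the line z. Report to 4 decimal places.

0.3010

Below z: 180, 240, 340, 360, 700, 900, 1220, 1280 (q = 8 of N = 10).
Shortfall ratios: (1420−180)/1420 = 0.8732; (1420−240)/1420 = 0.8310; (1420−340)/1420 = 0.7606; (1420−360)/1420 = 0.7465; (1420−700)/1420 = 0.5070; (1420−900)/1420 = 0.3662; (1420−1220)/1420 = 0.1408; (1420−1280)/1420 = 0.0986.
Squared: 0.7625; 0.6905; 0.5785; 0.5572; 0.2571; 0.1341; 0.0198; 0.0097.
Sum = 3.009522; P₂ = 3.009522 / 10 = 0.3010.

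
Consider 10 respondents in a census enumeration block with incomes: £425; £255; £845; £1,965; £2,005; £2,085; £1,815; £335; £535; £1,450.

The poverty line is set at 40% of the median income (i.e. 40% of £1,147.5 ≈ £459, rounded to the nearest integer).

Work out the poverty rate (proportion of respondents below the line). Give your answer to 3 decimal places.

3 of the 10 respondents have income below £459.
H = 3/10 = 0.300.

0.300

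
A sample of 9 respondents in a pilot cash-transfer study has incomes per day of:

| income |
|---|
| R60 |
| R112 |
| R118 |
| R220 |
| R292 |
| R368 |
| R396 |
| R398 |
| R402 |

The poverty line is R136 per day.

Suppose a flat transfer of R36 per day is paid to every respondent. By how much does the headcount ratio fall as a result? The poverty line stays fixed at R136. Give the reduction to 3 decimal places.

0.222

Before: below the line — R60, R112, R118; headcount ratio = 0.33333.
After the R36 transfer: below the line — R96; headcount ratio = 0.11111.
Reduction = 0.33333 − 0.11111 = 0.222.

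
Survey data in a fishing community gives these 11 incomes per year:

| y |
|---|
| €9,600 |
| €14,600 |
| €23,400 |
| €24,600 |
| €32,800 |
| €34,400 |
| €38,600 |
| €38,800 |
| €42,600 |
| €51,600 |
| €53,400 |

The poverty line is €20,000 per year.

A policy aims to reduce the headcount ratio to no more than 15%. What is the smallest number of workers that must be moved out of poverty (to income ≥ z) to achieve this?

2 of the 11 workers are poor, so H = 2/11 = 0.182.
A headcount ratio of at most 15% allows at most ⌊0.15 × 11⌋ = 1 poor workers.
So at least 2 − 1 = 1 must be lifted.

1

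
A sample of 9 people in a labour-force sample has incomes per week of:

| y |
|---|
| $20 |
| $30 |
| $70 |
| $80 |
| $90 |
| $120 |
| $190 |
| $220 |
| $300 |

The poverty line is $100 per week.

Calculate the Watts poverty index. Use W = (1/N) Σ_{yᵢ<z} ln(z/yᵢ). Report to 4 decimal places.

0.3887

Below the line: $20, $30, $70, $80, $90 (q = 5 of N = 9).
ln(z/y) terms: ln(100/20) = 1.6094; ln(100/30) = 1.2040; ln(100/70) = 0.3567; ln(100/80) = 0.2231; ln(100/90) = 0.1054.
W = 3.498590 / 9 = 0.3887.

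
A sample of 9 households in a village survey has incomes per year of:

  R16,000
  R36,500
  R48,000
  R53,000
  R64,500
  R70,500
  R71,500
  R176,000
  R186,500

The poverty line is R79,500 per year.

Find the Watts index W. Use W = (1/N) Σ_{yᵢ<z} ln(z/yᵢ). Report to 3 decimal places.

Below z: R16,000, R36,500, R48,000, R53,000, R64,500, R70,500, R71,500 (q = 7 of N = 9).
Log gaps: ln(79500/16000) = 1.6032; ln(79500/36500) = 0.7784; ln(79500/48000) = 0.5046; ln(79500/53000) = 0.4055; ln(79500/64500) = 0.2091; ln(79500/70500) = 0.1201; ln(79500/71500) = 0.1061.
W = 3.726930 / 9 = 0.414.

0.414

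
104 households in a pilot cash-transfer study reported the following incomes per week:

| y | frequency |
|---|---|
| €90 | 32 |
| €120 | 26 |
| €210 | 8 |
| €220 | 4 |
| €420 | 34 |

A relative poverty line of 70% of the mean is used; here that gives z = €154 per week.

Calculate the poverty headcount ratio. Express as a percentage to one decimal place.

55.8%

58 of the 104 households have income below €154.
H = 58/104 = 55.8%.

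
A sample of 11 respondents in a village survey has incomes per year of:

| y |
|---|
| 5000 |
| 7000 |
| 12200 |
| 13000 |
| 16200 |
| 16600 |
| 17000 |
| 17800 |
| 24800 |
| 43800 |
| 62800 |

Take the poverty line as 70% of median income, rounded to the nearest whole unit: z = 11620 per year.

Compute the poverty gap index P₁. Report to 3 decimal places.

Incomes under z: 5000, 7000 (q = 2 of N = 11).
Gap ratios (z−y)/z: (11620−5000)/11620 = 0.5697; (11620−7000)/11620 = 0.3976.
Σ = 0.967298. Dividing by the full population N = 11 gives P₁ = 0.088.

0.088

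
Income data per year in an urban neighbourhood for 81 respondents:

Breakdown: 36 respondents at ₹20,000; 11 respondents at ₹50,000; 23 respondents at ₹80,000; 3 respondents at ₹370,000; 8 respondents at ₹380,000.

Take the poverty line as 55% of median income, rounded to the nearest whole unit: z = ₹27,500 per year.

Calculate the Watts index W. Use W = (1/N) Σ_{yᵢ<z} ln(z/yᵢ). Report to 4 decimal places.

0.1415

Below the line: 36×₹20,000 (q = 36 of N = 81).
Log shortfalls: ln(27500/20000) = 0.3185 (×36).
W = 11.464334 / 81 = 0.1415.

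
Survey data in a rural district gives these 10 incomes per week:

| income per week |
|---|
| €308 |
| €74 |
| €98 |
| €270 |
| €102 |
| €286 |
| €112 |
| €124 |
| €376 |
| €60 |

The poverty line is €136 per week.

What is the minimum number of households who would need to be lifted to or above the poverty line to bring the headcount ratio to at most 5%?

Currently q = 6 of N = 10 are below the line (H = 0.600).
A headcount ratio of at most 5% allows at most ⌊0.05 × 10⌋ = 0 poor households.
So at least 6 − 0 = 6 must be lifted.

6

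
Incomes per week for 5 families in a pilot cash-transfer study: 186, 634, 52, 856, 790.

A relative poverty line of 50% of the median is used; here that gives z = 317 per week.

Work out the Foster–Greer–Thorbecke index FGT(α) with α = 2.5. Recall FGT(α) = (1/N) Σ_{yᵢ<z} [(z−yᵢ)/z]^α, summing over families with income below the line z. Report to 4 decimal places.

Poor units: 52, 186 (q = 2 of N = 5).
Normalized shortfalls: (317−52)/317 = 0.8360; (317−186)/317 = 0.4132.
Raised to α = 2.5: 0.63895; 0.10978.
Sum = 0.748731; FGT(2.5) = 0.748731 / 5 = 0.1497.

0.1497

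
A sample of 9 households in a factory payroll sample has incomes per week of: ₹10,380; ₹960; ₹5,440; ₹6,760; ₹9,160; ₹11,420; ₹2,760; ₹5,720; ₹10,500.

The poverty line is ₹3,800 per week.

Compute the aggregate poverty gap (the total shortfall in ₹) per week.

Poor units: ₹960, ₹2,760 (q = 2 of N = 9).
Individual gaps: 3800−960 = 2840; 3800−2760 = 1040.
Aggregate gap = ₹3,880.

₹3,880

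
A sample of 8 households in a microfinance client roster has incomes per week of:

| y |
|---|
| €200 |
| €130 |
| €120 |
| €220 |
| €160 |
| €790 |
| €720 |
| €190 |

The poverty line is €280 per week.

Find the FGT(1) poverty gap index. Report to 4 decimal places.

Below the line: €120, €130, €160, €190, €200, €220 (q = 6 of N = 8).
Normalized shortfalls: (280−120)/280 = 0.5714; (280−130)/280 = 0.5357; (280−160)/280 = 0.4286; (280−190)/280 = 0.3214; (280−200)/280 = 0.2857; (280−220)/280 = 0.2143.
Sum of shortfalls = 2.357143; P₁ averages over all N: 2.357143 / 8 = 0.2946.

0.2946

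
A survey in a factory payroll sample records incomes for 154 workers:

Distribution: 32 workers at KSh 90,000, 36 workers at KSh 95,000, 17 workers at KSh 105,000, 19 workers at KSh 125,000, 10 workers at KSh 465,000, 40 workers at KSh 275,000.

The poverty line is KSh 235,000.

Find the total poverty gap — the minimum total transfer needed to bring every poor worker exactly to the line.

Poor units: 32×KSh 90,000, 36×KSh 95,000, 17×KSh 105,000, 19×KSh 125,000 (q = 104 of N = 154).
Individual gaps: 32×(235000−90000) = 4640000; 36×(235000−95000) = 5040000; 17×(235000−105000) = 2210000; 19×(235000−125000) = 2090000.
Aggregate gap = KSh 13,980,000.

KSh 13,980,000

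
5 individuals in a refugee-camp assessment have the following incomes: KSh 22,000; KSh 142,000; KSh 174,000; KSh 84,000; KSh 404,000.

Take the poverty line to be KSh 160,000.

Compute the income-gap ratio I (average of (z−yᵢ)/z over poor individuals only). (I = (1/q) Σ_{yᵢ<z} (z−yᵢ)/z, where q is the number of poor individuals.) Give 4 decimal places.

Incomes under z: KSh 22,000, KSh 84,000, KSh 142,000 (q = 3 of N = 5).
Shortfall ratios (z−y)/z: 0.8625, 0.4750, 0.1125; sum = 1.450000.
The income-gap ratio divides by q (the poor only): 1.450000 / 3 = 0.4833.

0.4833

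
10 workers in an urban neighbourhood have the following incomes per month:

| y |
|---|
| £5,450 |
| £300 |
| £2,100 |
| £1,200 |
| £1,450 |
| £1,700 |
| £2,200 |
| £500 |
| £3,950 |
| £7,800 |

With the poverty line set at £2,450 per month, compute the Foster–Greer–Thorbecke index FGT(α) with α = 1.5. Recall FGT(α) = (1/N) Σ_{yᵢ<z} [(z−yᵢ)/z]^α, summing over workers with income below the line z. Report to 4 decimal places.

0.2413

Poor units: £300, £500, £1,200, £1,450, £1,700, £2,100, £2,200 (q = 7 of N = 10).
Gap ratios (z−y)/z: (2450−300)/2450 = 0.8776; (2450−500)/2450 = 0.7959; (2450−1200)/2450 = 0.5102; (2450−1450)/2450 = 0.4082; (2450−1700)/2450 = 0.3061; (2450−2100)/2450 = 0.1429; (2450−2200)/2450 = 0.1020.
Raised to α = 1.5: 0.82207; 0.71007; 0.36443; 0.26077; 0.16937; 0.05399; 0.03260.
Sum = 2.413303; FGT(1.5) = 2.413303 / 10 = 0.2413.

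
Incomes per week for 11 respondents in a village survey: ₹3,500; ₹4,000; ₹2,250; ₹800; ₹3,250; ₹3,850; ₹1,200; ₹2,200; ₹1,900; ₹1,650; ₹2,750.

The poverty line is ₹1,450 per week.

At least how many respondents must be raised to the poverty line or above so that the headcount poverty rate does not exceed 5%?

2

2 of the 11 respondents are poor, so H = 2/11 = 0.182.
A headcount ratio of at most 5% allows at most ⌊0.05 × 11⌋ = 0 poor respondents.
So at least 2 − 0 = 2 must be lifted.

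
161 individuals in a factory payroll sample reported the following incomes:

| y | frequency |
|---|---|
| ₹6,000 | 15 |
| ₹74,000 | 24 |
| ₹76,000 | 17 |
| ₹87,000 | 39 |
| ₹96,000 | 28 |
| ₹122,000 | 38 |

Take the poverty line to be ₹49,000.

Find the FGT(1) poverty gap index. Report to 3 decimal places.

Incomes under z: 15×₹6,000 (q = 15 of N = 161).
Normalized shortfalls: (49000−6000)/49000 = 0.8776 (×15).
Sum of shortfalls = 13.163265; P₁ averages over all N: 13.163265 / 161 = 0.082.

0.082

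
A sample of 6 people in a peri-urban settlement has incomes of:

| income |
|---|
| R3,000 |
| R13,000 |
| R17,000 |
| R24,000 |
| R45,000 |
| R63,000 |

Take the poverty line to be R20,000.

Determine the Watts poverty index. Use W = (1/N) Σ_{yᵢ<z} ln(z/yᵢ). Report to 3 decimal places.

Incomes under z: R3,000, R13,000, R17,000 (q = 3 of N = 6).
Log gaps: ln(20000/3000) = 1.8971; ln(20000/13000) = 0.4308; ln(20000/17000) = 0.1625.
W = 2.490422 / 6 = 0.415.

0.415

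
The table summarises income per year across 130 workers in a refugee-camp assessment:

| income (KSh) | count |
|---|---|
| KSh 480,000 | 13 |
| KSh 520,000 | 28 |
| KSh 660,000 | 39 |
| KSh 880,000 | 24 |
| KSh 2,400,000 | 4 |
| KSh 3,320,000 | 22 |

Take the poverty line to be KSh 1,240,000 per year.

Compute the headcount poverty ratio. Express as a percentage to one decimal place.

80.0%

104 of the 130 workers have income below KSh 1,240,000.
H = 104/130 = 80.0%.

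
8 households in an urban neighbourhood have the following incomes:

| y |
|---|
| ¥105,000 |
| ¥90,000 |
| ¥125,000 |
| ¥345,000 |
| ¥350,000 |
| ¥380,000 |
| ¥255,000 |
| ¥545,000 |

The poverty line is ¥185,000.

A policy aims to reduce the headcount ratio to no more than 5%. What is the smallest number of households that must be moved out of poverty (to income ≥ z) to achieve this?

3

3 of the 8 households are poor, so H = 3/8 = 0.375.
A headcount ratio of at most 5% allows at most ⌊0.05 × 8⌋ = 0 poor households.
So at least 3 − 0 = 3 must be lifted.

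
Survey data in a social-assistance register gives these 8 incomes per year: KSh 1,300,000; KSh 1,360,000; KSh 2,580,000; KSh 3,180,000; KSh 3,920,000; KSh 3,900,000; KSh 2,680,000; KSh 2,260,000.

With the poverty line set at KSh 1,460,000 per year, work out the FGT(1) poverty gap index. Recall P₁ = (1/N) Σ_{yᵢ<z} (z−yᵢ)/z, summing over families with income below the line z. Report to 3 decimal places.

0.022

Below z: KSh 1,300,000, KSh 1,360,000 (q = 2 of N = 8).
Gap ratios (z−y)/z: (1460000−1300000)/1460000 = 0.1096; (1460000−1360000)/1460000 = 0.0685.
Σ = 0.178082. Dividing by the full population N = 8 gives P₁ = 0.022.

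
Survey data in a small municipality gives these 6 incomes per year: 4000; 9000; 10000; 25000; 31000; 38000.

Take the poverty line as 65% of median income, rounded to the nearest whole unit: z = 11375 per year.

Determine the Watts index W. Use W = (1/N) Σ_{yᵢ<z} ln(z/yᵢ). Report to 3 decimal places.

Below the line: 4000, 9000, 10000 (q = 3 of N = 6).
ln(z/y) terms: ln(11375/4000) = 1.0451; ln(11375/9000) = 0.2342; ln(11375/10000) = 0.1288.
W = 1.408150 / 6 = 0.235.

0.235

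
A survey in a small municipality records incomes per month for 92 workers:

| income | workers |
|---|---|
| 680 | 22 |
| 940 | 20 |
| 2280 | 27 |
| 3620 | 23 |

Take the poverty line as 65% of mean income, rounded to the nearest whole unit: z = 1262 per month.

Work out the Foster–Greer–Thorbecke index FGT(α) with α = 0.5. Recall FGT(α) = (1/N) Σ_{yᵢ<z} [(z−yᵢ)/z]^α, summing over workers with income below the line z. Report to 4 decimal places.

Poor units: 22×680, 20×940 (q = 42 of N = 92).
Normalized shortfalls: (1262−680)/1262 = 0.4612 (×22); (1262−940)/1262 = 0.2552 (×20).
Raised to α = 0.5: 0.67910 (×22); 0.50512 (×20).
Sum = 25.042620; FGT(0.5) = 25.042620 / 92 = 0.2722.

0.2722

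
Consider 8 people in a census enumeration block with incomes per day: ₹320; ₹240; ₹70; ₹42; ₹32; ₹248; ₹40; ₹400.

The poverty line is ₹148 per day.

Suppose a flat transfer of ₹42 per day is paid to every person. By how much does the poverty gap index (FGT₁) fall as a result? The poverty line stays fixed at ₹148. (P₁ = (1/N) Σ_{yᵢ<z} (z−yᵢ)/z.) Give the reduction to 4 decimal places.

0.1419

Before: below the line — ₹32, ₹40, ₹42, ₹70; poverty gap index (FGT₁) = 0.344595.
After the ₹42 transfer: below the line — ₹74, ₹82, ₹84, ₹112; poverty gap index (FGT₁) = 0.202703.
Reduction = 0.344595 − 0.202703 = 0.1419.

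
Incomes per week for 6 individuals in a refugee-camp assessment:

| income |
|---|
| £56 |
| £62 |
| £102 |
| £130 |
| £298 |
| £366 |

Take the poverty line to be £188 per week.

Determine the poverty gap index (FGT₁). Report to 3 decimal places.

Below the line: £56, £62, £102, £130 (q = 4 of N = 6).
Relative gaps: (188−56)/188 = 0.7021; (188−62)/188 = 0.6702; (188−102)/188 = 0.4574; (188−130)/188 = 0.3085.
Sum of shortfalls = 2.138298; P₁ averages over all N: 2.138298 / 6 = 0.356.

0.356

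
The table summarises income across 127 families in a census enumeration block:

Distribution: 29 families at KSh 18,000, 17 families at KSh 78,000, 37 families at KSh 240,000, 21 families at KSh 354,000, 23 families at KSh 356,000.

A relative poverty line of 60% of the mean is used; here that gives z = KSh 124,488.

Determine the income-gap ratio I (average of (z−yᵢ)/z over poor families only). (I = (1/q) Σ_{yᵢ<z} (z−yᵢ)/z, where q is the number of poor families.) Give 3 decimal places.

Incomes under z: 29×KSh 18,000, 17×KSh 78,000 (q = 46 of N = 127).
Relative gaps: 0.8554 (×29), 0.3734 (×17); sum = 31.155196.
I averages over the q = 46 poor units only: 31.155196 / 46 = 0.677.

0.677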